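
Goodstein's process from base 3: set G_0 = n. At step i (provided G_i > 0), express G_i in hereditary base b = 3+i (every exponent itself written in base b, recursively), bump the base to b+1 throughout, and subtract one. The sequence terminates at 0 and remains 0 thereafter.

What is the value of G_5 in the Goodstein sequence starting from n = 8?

11

step 0: 8 = 2·3 + 2; sub 4 for 3: 2·4 + 2; = 10; G_1 = 10−1 = 9
step 1: 9 = 2·4 + 1; sub 5 for 4: 2·5 + 1; = 11; G_2 = 11−1 = 10
step 2: 10 = 2·5; sub 6 for 5: 2·6; = 12; G_3 = 12−1 = 11
step 3: 11 = 6 + 5; sub 7 for 6: 7 + 5; = 12; G_4 = 12−1 = 11
step 4: 11 = 7 + 4; sub 8 for 7: 8 + 4; = 12; G_5 = 12−1 = 11
step 5: 11 = 8 + 3; sub 9 for 8: 9 + 3; = 12; G_6 = 12−1 = 11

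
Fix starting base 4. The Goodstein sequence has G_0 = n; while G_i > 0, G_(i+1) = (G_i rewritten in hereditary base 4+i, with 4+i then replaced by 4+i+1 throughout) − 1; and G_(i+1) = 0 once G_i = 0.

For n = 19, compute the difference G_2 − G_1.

(0) 19|_4 = 4^2 + 3 ↦ 5^2 + 3|_5 = 28 ⇒ 27
(1) 27|_5 = 5^2 + 2 ↦ 6^2 + 2|_6 = 38 ⇒ 37

10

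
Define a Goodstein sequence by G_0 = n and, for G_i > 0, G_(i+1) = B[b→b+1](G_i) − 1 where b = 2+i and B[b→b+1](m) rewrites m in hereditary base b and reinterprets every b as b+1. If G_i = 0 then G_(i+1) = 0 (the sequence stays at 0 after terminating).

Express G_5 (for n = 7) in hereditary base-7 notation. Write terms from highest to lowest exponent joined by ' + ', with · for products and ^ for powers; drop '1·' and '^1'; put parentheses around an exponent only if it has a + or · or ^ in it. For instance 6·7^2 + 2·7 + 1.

7^7

G_0 = 7. HB_2(7) = 2^2 + 2 + 1. Bump = 31. G_1 = 30.
G_1 = 30. HB_3(30) = 3^3 + 3. Bump = 260. G_2 = 259.
G_2 = 259. HB_4(259) = 4^4 + 3. Bump = 3128. G_3 = 3127.
G_3 = 3127. HB_5(3127) = 5^5 + 2. Bump = 46658. G_4 = 46657.
G_4 = 46657. HB_6(46657) = 6^6 + 1. Bump = 823544. G_5 = 823543.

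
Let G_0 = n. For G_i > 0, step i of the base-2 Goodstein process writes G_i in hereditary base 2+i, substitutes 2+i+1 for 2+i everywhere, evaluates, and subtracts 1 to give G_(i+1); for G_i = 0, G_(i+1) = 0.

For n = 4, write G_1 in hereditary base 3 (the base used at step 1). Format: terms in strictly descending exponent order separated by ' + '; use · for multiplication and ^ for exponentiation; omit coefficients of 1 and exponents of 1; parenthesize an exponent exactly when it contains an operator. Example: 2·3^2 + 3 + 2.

base 2: 4 = 2^2; at 3: 3^3 = 27; next = 26
base 3: 26 = 2·3^2 + 2·3 + 2; at 4: 2·4^2 + 2·4 + 2 = 42; next = 41

2·3^2 + 2·3 + 2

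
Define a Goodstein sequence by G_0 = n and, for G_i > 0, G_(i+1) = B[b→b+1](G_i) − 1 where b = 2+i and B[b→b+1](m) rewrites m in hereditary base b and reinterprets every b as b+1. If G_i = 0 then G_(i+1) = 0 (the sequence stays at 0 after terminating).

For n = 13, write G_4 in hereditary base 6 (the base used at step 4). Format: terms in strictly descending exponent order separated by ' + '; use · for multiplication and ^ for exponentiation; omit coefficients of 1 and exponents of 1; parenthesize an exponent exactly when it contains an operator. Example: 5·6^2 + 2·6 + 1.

6^(6 + 1) + 3·6^3 + 3·6^2 + 3·6 + 1

[0] 13 ≡ 2^(2 + 1) + 2^2 + 1 (base 2). Lift 3: 109. −1: 108.
[1] 108 ≡ 3^(3 + 1) + 3^3 (base 3). Lift 4: 1280. −1: 1279.
[2] 1279 ≡ 4^(4 + 1) + 3·4^3 + 3·4^2 + 3·4 + 3 (base 4). Lift 5: 16093. −1: 16092.
[3] 16092 ≡ 5^(5 + 1) + 3·5^3 + 3·5^2 + 3·5 + 2 (base 5). Lift 6: 280712. −1: 280711.
[4] 280711 ≡ 6^(6 + 1) + 3·6^3 + 3·6^2 + 3·6 + 1 (base 6). Lift 7: 5765999. −1: 5765998.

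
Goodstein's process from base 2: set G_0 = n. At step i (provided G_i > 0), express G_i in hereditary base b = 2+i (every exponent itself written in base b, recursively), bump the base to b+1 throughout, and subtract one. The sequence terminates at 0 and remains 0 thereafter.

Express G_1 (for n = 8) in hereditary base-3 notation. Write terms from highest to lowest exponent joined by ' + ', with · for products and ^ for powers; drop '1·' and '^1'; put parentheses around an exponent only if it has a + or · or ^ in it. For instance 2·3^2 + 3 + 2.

G_0=8  [base 2] 2^(2 + 1)  →[2↦3]→  3^(3 + 1) = 81  −1 ⇒ G_1=80
G_1=80  [base 3] 2·3^3 + 2·3^2 + 2·3 + 2  →[3↦4]→  2·4^4 + 2·4^2 + 2·4 + 2 = 554  −1 ⇒ G_2=553

2·3^3 + 2·3^2 + 2·3 + 2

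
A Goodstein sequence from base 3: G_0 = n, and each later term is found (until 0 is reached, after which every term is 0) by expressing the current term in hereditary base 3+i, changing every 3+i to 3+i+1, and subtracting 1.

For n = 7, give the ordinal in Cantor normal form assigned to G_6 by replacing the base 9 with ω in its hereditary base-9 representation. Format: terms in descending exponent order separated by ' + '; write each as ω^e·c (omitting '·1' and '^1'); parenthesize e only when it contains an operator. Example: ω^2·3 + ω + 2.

base 3: 7 = 2·3 + 1; at 4: 2·4 + 1 = 9; next = 8
base 4: 8 = 2·4; at 5: 2·5 = 10; next = 9
base 5: 9 = 5 + 4; at 6: 6 + 4 = 10; next = 9
base 6: 9 = 6 + 3; at 7: 7 + 3 = 10; next = 9
base 7: 9 = 7 + 2; at 8: 8 + 2 = 10; next = 9
base 8: 9 = 8 + 1; at 9: 9 + 1 = 10; next = 9
base 9: 9 = 9; at 10: 10 = 10; next = 9

ω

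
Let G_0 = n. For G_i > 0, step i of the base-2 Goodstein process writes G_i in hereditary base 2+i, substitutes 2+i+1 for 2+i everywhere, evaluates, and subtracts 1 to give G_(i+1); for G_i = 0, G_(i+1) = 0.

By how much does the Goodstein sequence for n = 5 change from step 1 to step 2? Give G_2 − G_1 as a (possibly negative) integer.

228

(0) 5|_2 = 2^2 + 1 ↦ 3^3 + 1|_3 = 28 ⇒ 27
(1) 27|_3 = 3^3 ↦ 4^4|_4 = 256 ⇒ 255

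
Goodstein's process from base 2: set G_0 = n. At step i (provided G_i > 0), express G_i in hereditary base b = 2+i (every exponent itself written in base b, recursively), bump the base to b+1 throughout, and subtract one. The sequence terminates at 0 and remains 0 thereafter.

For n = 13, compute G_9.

3138428381103

G_0 = 13. HB_2(13) = 2^(2 + 1) + 2^2 + 1. Bump = 109. G_1 = 108.
G_1 = 108. HB_3(108) = 3^(3 + 1) + 3^3. Bump = 1280. G_2 = 1279.
G_2 = 1279. HB_4(1279) = 4^(4 + 1) + 3·4^3 + 3·4^2 + 3·4 + 3. Bump = 16093. G_3 = 16092.
G_3 = 16092. HB_5(16092) = 5^(5 + 1) + 3·5^3 + 3·5^2 + 3·5 + 2. Bump = 280712. G_4 = 280711.
G_4 = 280711. HB_6(280711) = 6^(6 + 1) + 3·6^3 + 3·6^2 + 3·6 + 1. Bump = 5765999. G_5 = 5765998.
G_5 = 5765998. HB_7(5765998) = 7^(7 + 1) + 3·7^3 + 3·7^2 + 3·7. Bump = 134219480. G_6 = 134219479.
G_6 = 134219479. HB_8(134219479) = 8^(8 + 1) + 3·8^3 + 3·8^2 + 2·8 + 7. Bump = 3486786856. G_7 = 3486786855.
G_7 = 3486786855. HB_9(3486786855) = 9^(9 + 1) + 3·9^3 + 3·9^2 + 2·9 + 6. Bump = 100000003326. G_8 = 100000003325.
G_8 = 100000003325. HB_10(100000003325) = 10^(10 + 1) + 3·10^3 + 3·10^2 + 2·10 + 5. Bump = 3138428381104. G_9 = 3138428381103.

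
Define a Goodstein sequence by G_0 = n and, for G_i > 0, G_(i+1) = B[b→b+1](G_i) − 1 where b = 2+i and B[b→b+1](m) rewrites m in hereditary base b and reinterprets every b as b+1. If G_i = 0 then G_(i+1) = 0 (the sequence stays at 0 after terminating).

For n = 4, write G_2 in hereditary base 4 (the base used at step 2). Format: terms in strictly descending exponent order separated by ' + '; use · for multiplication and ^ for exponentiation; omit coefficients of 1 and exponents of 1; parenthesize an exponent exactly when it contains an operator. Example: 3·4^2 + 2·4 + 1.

(0) 4|_2 = 2^2 ↦ 3^3|_3 = 27 ⇒ 26
(1) 26|_3 = 2·3^2 + 2·3 + 2 ↦ 2·4^2 + 2·4 + 2|_4 = 42 ⇒ 41

2·4^2 + 2·4 + 1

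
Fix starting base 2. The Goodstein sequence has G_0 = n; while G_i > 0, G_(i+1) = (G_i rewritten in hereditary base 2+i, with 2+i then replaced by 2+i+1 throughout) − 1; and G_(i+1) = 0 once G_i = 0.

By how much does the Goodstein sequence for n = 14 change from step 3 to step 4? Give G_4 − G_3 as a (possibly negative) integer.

G_0=14  [base 2] 2^(2 + 1) + 2^2 + 2  →[2↦3]→  3^(3 + 1) + 3^3 + 3 = 111  −1 ⇒ G_1=110
G_1=110  [base 3] 3^(3 + 1) + 3^3 + 2  →[3↦4]→  4^(4 + 1) + 4^4 + 2 = 1282  −1 ⇒ G_2=1281
G_2=1281  [base 4] 4^(4 + 1) + 4^4 + 1  →[4↦5]→  5^(5 + 1) + 5^5 + 1 = 18751  −1 ⇒ G_3=18750
G_3=18750  [base 5] 5^(5 + 1) + 5^5  →[5↦6]→  6^(6 + 1) + 6^6 = 326592  −1 ⇒ G_4=326591

307841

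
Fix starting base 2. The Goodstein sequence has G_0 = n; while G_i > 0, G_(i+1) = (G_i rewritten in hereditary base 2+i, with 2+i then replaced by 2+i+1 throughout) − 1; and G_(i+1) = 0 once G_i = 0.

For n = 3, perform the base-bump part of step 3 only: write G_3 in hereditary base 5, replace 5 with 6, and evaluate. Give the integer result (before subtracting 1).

base 2: 3 = 2 + 1; at 3: 3 + 1 = 4; next = 3
base 3: 3 = 3; at 4: 4 = 4; next = 3
base 4: 3 = 3; at 5: 3 = 3; next = 2
base 5: 2 = 2; at 6: 2 = 2; next = 1

2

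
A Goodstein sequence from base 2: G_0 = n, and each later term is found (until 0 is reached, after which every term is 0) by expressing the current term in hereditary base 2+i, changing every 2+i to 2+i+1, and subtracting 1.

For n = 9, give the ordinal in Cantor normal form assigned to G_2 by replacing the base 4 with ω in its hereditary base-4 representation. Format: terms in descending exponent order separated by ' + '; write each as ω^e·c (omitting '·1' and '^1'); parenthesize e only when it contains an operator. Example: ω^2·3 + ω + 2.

9 —HB2→ 2^(2 + 1) + 1 —bump→ 3^(3 + 1) + 1 = 82 —(−1)→ 81
81 —HB3→ 3^(3 + 1) —bump→ 4^(4 + 1) = 1024 —(−1)→ 1023
1023 —HB4→ 3·4^4 + 3·4^3 + 3·4^2 + 3·4 + 3 —bump→ 3·5^5 + 3·5^3 + 3·5^2 + 3·5 + 3 = 9843 —(−1)→ 9842

ω^ω·3 + ω^3·3 + ω^2·3 + ω·3 + 3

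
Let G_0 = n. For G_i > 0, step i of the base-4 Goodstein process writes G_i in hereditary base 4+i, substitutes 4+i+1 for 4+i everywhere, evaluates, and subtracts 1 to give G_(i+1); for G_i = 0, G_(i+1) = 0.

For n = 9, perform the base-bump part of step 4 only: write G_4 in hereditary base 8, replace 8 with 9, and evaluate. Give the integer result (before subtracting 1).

step 0: 9 = 2·4 + 1; sub 5 for 4: 2·5 + 1; = 11; G_1 = 11−1 = 10
step 1: 10 = 2·5; sub 6 for 5: 2·6; = 12; G_2 = 12−1 = 11
step 2: 11 = 6 + 5; sub 7 for 6: 7 + 5; = 12; G_3 = 12−1 = 11
step 3: 11 = 7 + 4; sub 8 for 7: 8 + 4; = 12; G_4 = 12−1 = 11
step 4: 11 = 8 + 3; sub 9 for 8: 9 + 3; = 12; G_5 = 12−1 = 11

12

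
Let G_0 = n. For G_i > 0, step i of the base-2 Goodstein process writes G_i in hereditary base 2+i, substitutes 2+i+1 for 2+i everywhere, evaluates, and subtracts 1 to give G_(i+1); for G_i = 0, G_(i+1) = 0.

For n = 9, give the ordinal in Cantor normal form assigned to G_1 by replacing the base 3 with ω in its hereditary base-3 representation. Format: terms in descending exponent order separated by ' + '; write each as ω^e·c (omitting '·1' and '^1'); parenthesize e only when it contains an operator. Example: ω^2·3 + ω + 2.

i=0: 9 = 2^(2 + 1) + 1 (b=2); 2→3: 3^(3 + 1) + 1 = 82; 82−1 = 81
i=1: 81 = 3^(3 + 1) (b=3); 3→4: 4^(4 + 1) = 1024; 1024−1 = 1023

ω^(ω + 1)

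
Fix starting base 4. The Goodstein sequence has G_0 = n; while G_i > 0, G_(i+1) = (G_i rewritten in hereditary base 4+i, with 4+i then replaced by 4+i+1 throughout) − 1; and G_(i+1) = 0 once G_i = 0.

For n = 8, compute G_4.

9

8 —HB4→ 2·4 —bump→ 2·5 = 10 —(−1)→ 9
9 —HB5→ 5 + 4 —bump→ 6 + 4 = 10 —(−1)→ 9
9 —HB6→ 6 + 3 —bump→ 7 + 3 = 10 —(−1)→ 9
9 —HB7→ 7 + 2 —bump→ 8 + 2 = 10 —(−1)→ 9
9 —HB8→ 8 + 1 —bump→ 9 + 1 = 10 —(−1)→ 9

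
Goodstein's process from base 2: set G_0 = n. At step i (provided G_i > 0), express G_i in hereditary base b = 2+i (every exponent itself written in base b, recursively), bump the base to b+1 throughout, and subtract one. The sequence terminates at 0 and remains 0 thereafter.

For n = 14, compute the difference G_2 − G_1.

1171

G_0=14  [base 2] 2^(2 + 1) + 2^2 + 2  →[2↦3]→  3^(3 + 1) + 3^3 + 3 = 111  −1 ⇒ G_1=110
G_1=110  [base 3] 3^(3 + 1) + 3^3 + 2  →[3↦4]→  4^(4 + 1) + 4^4 + 2 = 1282  −1 ⇒ G_2=1281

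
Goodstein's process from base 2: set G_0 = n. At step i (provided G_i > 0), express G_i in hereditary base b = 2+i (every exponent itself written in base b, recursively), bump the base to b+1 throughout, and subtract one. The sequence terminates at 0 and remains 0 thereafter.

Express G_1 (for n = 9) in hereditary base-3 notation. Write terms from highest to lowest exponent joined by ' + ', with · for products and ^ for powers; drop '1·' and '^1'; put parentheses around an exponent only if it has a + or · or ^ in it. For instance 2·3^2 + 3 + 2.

3^(3 + 1)

base 2: 9 = 2^(2 + 1) + 1; at 3: 3^(3 + 1) + 1 = 82; next = 81
base 3: 81 = 3^(3 + 1); at 4: 4^(4 + 1) = 1024; next = 1023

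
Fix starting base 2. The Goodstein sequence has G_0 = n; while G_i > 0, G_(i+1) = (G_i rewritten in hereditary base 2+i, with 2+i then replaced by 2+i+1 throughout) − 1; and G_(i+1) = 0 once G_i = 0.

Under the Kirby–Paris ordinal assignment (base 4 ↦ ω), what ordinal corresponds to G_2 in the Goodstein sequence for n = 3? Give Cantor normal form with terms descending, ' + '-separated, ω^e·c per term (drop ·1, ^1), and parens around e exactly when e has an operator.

G_0 = 3. HB_2(3) = 2 + 1. Bump = 4. G_1 = 3.
G_1 = 3. HB_3(3) = 3. Bump = 4. G_2 = 3.
G_2 = 3. HB_4(3) = 3. Bump = 3. G_3 = 2.

3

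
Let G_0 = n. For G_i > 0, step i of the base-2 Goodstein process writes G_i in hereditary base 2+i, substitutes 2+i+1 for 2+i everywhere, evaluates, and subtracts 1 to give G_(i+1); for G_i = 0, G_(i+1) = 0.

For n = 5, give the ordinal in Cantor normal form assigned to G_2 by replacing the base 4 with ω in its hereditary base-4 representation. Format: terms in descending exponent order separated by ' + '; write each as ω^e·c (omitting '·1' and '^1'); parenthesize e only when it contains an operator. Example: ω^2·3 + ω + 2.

G_0 = 5. HB_2(5) = 2^2 + 1. Bump = 28. G_1 = 27.
G_1 = 27. HB_3(27) = 3^3. Bump = 256. G_2 = 255.
G_2 = 255. HB_4(255) = 3·4^3 + 3·4^2 + 3·4 + 3. Bump = 468. G_3 = 467.

ω^3·3 + ω^2·3 + ω·3 + 3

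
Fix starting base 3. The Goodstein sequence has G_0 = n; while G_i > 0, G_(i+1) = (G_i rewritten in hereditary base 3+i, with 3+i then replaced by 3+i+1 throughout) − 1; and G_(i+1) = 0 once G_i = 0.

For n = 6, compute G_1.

6 —HB3→ 2·3 —bump→ 2·4 = 8 —(−1)→ 7
7 —HB4→ 4 + 3 —bump→ 5 + 3 = 8 —(−1)→ 7

7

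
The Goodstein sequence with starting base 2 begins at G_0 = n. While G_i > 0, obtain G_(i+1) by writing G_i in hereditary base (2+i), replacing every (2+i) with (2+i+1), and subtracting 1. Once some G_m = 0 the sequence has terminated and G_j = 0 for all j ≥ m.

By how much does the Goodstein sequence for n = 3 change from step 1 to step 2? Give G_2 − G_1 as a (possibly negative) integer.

0

(0) 3|_2 = 2 + 1 ↦ 3 + 1|_3 = 4 ⇒ 3
(1) 3|_3 = 3 ↦ 4|_4 = 4 ⇒ 3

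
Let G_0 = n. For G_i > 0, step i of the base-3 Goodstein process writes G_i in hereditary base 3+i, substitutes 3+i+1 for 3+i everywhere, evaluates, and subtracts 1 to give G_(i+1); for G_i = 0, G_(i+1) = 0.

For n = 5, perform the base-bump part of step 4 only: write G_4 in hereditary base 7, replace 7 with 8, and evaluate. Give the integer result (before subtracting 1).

4

i=0: 5 = 3 + 2 (b=3); 3→4: 4 + 2 = 6; 6−1 = 5
i=1: 5 = 4 + 1 (b=4); 4→5: 5 + 1 = 6; 6−1 = 5
i=2: 5 = 5 (b=5); 5→6: 6 = 6; 6−1 = 5
i=3: 5 = 5 (b=6); 6→7: 5 = 5; 5−1 = 4
i=4: 4 = 4 (b=7); 7→8: 4 = 4; 4−1 = 3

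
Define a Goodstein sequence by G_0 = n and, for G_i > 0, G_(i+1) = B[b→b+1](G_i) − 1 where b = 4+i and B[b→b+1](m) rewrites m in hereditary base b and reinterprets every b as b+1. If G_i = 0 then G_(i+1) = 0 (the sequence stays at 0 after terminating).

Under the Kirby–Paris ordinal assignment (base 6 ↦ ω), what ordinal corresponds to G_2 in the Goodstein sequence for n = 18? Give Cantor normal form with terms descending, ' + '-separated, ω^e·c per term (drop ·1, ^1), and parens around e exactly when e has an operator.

ω^2

base 4: 18 = 4^2 + 2; at 5: 5^2 + 2 = 27; next = 26
base 5: 26 = 5^2 + 1; at 6: 6^2 + 1 = 37; next = 36
base 6: 36 = 6^2; at 7: 7^2 = 49; next = 48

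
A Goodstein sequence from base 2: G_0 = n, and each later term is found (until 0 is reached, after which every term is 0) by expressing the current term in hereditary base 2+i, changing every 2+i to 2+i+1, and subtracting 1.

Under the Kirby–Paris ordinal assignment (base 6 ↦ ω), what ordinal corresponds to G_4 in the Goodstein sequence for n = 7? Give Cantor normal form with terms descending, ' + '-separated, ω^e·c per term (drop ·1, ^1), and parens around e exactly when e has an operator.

i=0: 7 = 2^2 + 2 + 1 (b=2); 2→3: 3^3 + 3 + 1 = 31; 31−1 = 30
i=1: 30 = 3^3 + 3 (b=3); 3→4: 4^4 + 4 = 260; 260−1 = 259
i=2: 259 = 4^4 + 3 (b=4); 4→5: 5^5 + 3 = 3128; 3128−1 = 3127
i=3: 3127 = 5^5 + 2 (b=5); 5→6: 6^6 + 2 = 46658; 46658−1 = 46657

ω^ω + 1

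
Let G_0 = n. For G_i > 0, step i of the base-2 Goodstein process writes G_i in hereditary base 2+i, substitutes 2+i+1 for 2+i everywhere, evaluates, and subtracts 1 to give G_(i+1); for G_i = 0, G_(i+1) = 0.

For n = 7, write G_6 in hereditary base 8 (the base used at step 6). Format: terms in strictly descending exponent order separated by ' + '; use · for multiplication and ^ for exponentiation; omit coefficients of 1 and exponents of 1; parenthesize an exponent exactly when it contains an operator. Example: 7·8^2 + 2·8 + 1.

base 2: 7 = 2^2 + 2 + 1; at 3: 3^3 + 3 + 1 = 31; next = 30
base 3: 30 = 3^3 + 3; at 4: 4^4 + 4 = 260; next = 259
base 4: 259 = 4^4 + 3; at 5: 5^5 + 3 = 3128; next = 3127
base 5: 3127 = 5^5 + 2; at 6: 6^6 + 2 = 46658; next = 46657
base 6: 46657 = 6^6 + 1; at 7: 7^7 + 1 = 823544; next = 823543
base 7: 823543 = 7^7; at 8: 8^8 = 16777216; next = 16777215
base 8: 16777215 = 7·8^7 + 7·8^6 + 7·8^5 + 7·8^4 + 7·8^3 + 7·8^2 + 7·8 + 7; at 9: 7·9^7 + 7·9^6 + 7·9^5 + 7·9^4 + 7·9^3 + 7·9^2 + 7·9 + 7 = 37665880; next = 37665879

7·8^7 + 7·8^6 + 7·8^5 + 7·8^4 + 7·8^3 + 7·8^2 + 7·8 + 7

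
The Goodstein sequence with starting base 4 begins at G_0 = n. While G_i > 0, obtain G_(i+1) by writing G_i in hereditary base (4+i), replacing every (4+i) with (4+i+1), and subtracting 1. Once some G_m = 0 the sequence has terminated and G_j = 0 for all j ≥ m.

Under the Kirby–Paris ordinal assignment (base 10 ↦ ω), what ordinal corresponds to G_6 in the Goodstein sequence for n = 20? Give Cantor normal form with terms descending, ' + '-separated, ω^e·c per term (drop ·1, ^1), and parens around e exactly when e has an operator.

ω·9 + 9

(0) 20|_4 = 4^2 + 4 ↦ 5^2 + 5|_5 = 30 ⇒ 29
(1) 29|_5 = 5^2 + 4 ↦ 6^2 + 4|_6 = 40 ⇒ 39
(2) 39|_6 = 6^2 + 3 ↦ 7^2 + 3|_7 = 52 ⇒ 51
(3) 51|_7 = 7^2 + 2 ↦ 8^2 + 2|_8 = 66 ⇒ 65
(4) 65|_8 = 8^2 + 1 ↦ 9^2 + 1|_9 = 82 ⇒ 81
(5) 81|_9 = 9^2 ↦ 10^2|_10 = 100 ⇒ 99
(6) 99|_10 = 9·10 + 9 ↦ 9·11 + 9|_11 = 108 ⇒ 107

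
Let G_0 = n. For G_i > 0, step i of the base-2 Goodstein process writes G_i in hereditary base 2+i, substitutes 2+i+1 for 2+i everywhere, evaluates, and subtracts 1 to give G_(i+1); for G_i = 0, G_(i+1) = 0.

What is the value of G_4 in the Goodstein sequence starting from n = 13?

G_0 = 13. HB_2(13) = 2^(2 + 1) + 2^2 + 1. Bump = 109. G_1 = 108.
G_1 = 108. HB_3(108) = 3^(3 + 1) + 3^3. Bump = 1280. G_2 = 1279.
G_2 = 1279. HB_4(1279) = 4^(4 + 1) + 3·4^3 + 3·4^2 + 3·4 + 3. Bump = 16093. G_3 = 16092.
G_3 = 16092. HB_5(16092) = 5^(5 + 1) + 3·5^3 + 3·5^2 + 3·5 + 2. Bump = 280712. G_4 = 280711.
G_4 = 280711. HB_6(280711) = 6^(6 + 1) + 3·6^3 + 3·6^2 + 3·6 + 1. Bump = 5765999. G_5 = 5765998.

280711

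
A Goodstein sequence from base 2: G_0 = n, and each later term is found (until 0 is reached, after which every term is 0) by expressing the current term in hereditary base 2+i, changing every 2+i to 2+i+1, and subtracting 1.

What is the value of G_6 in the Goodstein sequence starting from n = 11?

(0) 11|_2 = 2^(2 + 1) + 2 + 1 ↦ 3^(3 + 1) + 3 + 1|_3 = 85 ⇒ 84
(1) 84|_3 = 3^(3 + 1) + 3 ↦ 4^(4 + 1) + 4|_4 = 1028 ⇒ 1027
(2) 1027|_4 = 4^(4 + 1) + 3 ↦ 5^(5 + 1) + 3|_5 = 15628 ⇒ 15627
(3) 15627|_5 = 5^(5 + 1) + 2 ↦ 6^(6 + 1) + 2|_6 = 279938 ⇒ 279937
(4) 279937|_6 = 6^(6 + 1) + 1 ↦ 7^(7 + 1) + 1|_7 = 5764802 ⇒ 5764801
(5) 5764801|_7 = 7^(7 + 1) ↦ 8^(8 + 1)|_8 = 134217728 ⇒ 134217727
(6) 134217727|_8 = 7·8^8 + 7·8^7 + 7·8^6 + 7·8^5 + 7·8^4 + 7·8^3 + 7·8^2 + 7·8 + 7 ↦ 7·9^9 + 7·9^7 + 7·9^6 + 7·9^5 + 7·9^4 + 7·9^3 + 7·9^2 + 7·9 + 7|_9 = 2749609303 ⇒ 2749609302

134217727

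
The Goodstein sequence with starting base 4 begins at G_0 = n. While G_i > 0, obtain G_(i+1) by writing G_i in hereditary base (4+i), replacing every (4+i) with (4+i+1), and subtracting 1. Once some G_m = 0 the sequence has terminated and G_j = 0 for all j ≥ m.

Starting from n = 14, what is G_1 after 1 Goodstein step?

16

[0] 14 ≡ 3·4 + 2 (base 4). Lift 5: 17. −1: 16.
[1] 16 ≡ 3·5 + 1 (base 5). Lift 6: 19. −1: 18.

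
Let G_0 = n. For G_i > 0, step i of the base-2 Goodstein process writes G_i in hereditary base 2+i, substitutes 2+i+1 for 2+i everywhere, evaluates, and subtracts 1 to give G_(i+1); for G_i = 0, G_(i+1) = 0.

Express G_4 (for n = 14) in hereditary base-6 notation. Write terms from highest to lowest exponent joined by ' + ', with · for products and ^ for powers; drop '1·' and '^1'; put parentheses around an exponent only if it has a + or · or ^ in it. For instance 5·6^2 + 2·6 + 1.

6^(6 + 1) + 5·6^5 + 5·6^4 + 5·6^3 + 5·6^2 + 5·6 + 5

G_0 = 14. HB_2(14) = 2^(2 + 1) + 2^2 + 2. Bump = 111. G_1 = 110.
G_1 = 110. HB_3(110) = 3^(3 + 1) + 3^3 + 2. Bump = 1282. G_2 = 1281.
G_2 = 1281. HB_4(1281) = 4^(4 + 1) + 4^4 + 1. Bump = 18751. G_3 = 18750.
G_3 = 18750. HB_5(18750) = 5^(5 + 1) + 5^5. Bump = 326592. G_4 = 326591.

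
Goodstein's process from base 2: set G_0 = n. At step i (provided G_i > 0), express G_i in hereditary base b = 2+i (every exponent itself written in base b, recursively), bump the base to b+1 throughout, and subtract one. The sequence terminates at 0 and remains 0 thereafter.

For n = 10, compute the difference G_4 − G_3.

G_0 = 10. HB_2(10) = 2^(2 + 1) + 2. Bump = 84. G_1 = 83.
G_1 = 83. HB_3(83) = 3^(3 + 1) + 2. Bump = 1026. G_2 = 1025.
G_2 = 1025. HB_4(1025) = 4^(4 + 1) + 1. Bump = 15626. G_3 = 15625.
G_3 = 15625. HB_5(15625) = 5^(5 + 1). Bump = 279936. G_4 = 279935.

264310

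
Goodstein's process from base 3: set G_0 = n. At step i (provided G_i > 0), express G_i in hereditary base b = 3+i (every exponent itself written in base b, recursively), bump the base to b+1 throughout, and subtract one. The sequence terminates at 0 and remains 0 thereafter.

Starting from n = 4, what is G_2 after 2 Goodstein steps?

4

[0] 4 ≡ 3 + 1 (base 3). Lift 4: 5. −1: 4.
[1] 4 ≡ 4 (base 4). Lift 5: 5. −1: 4.
[2] 4 ≡ 4 (base 5). Lift 6: 4. −1: 3.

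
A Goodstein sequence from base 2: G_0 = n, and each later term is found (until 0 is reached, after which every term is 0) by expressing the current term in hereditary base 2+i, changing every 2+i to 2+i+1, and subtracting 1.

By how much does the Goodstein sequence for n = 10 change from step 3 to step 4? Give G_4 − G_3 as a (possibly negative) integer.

264310

G_0 = 10. HB_2(10) = 2^(2 + 1) + 2. Bump = 84. G_1 = 83.
G_1 = 83. HB_3(83) = 3^(3 + 1) + 2. Bump = 1026. G_2 = 1025.
G_2 = 1025. HB_4(1025) = 4^(4 + 1) + 1. Bump = 15626. G_3 = 15625.
G_3 = 15625. HB_5(15625) = 5^(5 + 1). Bump = 279936. G_4 = 279935.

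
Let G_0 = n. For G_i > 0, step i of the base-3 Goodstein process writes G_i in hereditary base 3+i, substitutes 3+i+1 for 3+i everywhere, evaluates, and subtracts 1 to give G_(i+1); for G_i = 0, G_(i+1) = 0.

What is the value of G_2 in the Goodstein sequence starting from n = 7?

9

(0) 7|_3 = 2·3 + 1 ↦ 2·4 + 1|_4 = 9 ⇒ 8
(1) 8|_4 = 2·4 ↦ 2·5|_5 = 10 ⇒ 9
(2) 9|_5 = 5 + 4 ↦ 6 + 4|_6 = 10 ⇒ 9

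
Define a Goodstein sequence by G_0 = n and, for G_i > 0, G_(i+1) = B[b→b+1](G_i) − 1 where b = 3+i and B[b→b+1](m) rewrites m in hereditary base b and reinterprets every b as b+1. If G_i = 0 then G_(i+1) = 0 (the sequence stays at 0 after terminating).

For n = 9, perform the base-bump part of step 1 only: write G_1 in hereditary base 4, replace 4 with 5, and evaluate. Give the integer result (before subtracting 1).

G_0=9  [base 3] 3^2  →[3↦4]→  4^2 = 16  −1 ⇒ G_1=15
G_1=15  [base 4] 3·4 + 3  →[4↦5]→  3·5 + 3 = 18  −1 ⇒ G_2=17

18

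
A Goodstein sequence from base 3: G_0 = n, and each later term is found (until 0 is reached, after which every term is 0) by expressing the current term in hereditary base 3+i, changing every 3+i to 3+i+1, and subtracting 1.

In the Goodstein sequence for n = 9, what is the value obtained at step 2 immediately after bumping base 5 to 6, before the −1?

[0] 9 ≡ 3^2 (base 3). Lift 4: 16. −1: 15.
[1] 15 ≡ 3·4 + 3 (base 4). Lift 5: 18. −1: 17.
[2] 17 ≡ 3·5 + 2 (base 5). Lift 6: 20. −1: 19.

20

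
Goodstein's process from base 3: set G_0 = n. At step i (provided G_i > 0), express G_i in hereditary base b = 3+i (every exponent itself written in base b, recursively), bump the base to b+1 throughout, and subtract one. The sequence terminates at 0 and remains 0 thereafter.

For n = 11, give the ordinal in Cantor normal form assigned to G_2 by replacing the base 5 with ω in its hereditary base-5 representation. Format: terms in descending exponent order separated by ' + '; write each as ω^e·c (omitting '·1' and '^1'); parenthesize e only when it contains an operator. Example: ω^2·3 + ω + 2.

ω^2

i=0: 11 = 3^2 + 2 (b=3); 3→4: 4^2 + 2 = 18; 18−1 = 17
i=1: 17 = 4^2 + 1 (b=4); 4→5: 5^2 + 1 = 26; 26−1 = 25
i=2: 25 = 5^2 (b=5); 5→6: 6^2 = 36; 36−1 = 35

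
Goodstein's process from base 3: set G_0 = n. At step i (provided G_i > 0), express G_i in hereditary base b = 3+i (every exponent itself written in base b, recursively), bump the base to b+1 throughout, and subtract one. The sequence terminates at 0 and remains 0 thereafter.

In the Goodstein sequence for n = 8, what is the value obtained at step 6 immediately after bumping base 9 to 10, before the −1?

G_0 = 8. HB_3(8) = 2·3 + 2. Bump = 10. G_1 = 9.
G_1 = 9. HB_4(9) = 2·4 + 1. Bump = 11. G_2 = 10.
G_2 = 10. HB_5(10) = 2·5. Bump = 12. G_3 = 11.
G_3 = 11. HB_6(11) = 6 + 5. Bump = 12. G_4 = 11.
G_4 = 11. HB_7(11) = 7 + 4. Bump = 12. G_5 = 11.
G_5 = 11. HB_8(11) = 8 + 3. Bump = 12. G_6 = 11.
G_6 = 11. HB_9(11) = 9 + 2. Bump = 12. G_7 = 11.

12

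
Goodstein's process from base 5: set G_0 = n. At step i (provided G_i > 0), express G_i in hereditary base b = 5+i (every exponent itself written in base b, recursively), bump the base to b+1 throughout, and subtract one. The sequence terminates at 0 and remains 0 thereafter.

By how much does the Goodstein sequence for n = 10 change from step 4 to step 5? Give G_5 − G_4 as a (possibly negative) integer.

0

G_0=10  [base 5] 2·5  →[5↦6]→  2·6 = 12  −1 ⇒ G_1=11
G_1=11  [base 6] 6 + 5  →[6↦7]→  7 + 5 = 12  −1 ⇒ G_2=11
G_2=11  [base 7] 7 + 4  →[7↦8]→  8 + 4 = 12  −1 ⇒ G_3=11
G_3=11  [base 8] 8 + 3  →[8↦9]→  9 + 3 = 12  −1 ⇒ G_4=11
G_4=11  [base 9] 9 + 2  →[9↦10]→  10 + 2 = 12  −1 ⇒ G_5=11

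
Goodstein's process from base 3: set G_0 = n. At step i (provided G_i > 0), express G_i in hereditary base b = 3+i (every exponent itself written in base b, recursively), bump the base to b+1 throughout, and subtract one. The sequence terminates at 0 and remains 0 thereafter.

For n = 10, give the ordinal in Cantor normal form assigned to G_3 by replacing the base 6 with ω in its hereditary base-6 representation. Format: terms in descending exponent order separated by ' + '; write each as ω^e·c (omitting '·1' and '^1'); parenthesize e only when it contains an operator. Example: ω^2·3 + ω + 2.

ω·4 + 3

10 —HB3→ 3^2 + 1 —bump→ 4^2 + 1 = 17 —(−1)→ 16
16 —HB4→ 4^2 —bump→ 5^2 = 25 —(−1)→ 24
24 —HB5→ 4·5 + 4 —bump→ 4·6 + 4 = 28 —(−1)→ 27
27 —HB6→ 4·6 + 3 —bump→ 4·7 + 3 = 31 —(−1)→ 30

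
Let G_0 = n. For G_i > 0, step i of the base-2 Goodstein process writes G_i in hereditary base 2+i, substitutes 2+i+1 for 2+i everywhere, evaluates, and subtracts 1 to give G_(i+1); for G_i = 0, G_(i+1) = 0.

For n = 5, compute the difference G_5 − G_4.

i=0: 5 = 2^2 + 1 (b=2); 2→3: 3^3 + 1 = 28; 28−1 = 27
i=1: 27 = 3^3 (b=3); 3→4: 4^4 = 256; 256−1 = 255
i=2: 255 = 3·4^3 + 3·4^2 + 3·4 + 3 (b=4); 4→5: 3·5^3 + 3·5^2 + 3·5 + 3 = 468; 468−1 = 467
i=3: 467 = 3·5^3 + 3·5^2 + 3·5 + 2 (b=5); 5→6: 3·6^3 + 3·6^2 + 3·6 + 2 = 776; 776−1 = 775
i=4: 775 = 3·6^3 + 3·6^2 + 3·6 + 1 (b=6); 6→7: 3·7^3 + 3·7^2 + 3·7 + 1 = 1198; 1198−1 = 1197

422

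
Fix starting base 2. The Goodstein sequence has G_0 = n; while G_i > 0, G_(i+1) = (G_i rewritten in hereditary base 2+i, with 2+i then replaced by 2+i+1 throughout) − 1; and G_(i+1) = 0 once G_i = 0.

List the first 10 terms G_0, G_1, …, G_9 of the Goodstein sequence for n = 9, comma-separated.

9, 81, 1023, 9842, 140743, 2471826, 50333399, 1162263921, 30000003325, 855935016215

9 —HB2→ 2^(2 + 1) + 1 —bump→ 3^(3 + 1) + 1 = 82 —(−1)→ 81
81 —HB3→ 3^(3 + 1) —bump→ 4^(4 + 1) = 1024 —(−1)→ 1023
1023 —HB4→ 3·4^4 + 3·4^3 + 3·4^2 + 3·4 + 3 —bump→ 3·5^5 + 3·5^3 + 3·5^2 + 3·5 + 3 = 9843 —(−1)→ 9842
9842 —HB5→ 3·5^5 + 3·5^3 + 3·5^2 + 3·5 + 2 —bump→ 3·6^6 + 3·6^3 + 3·6^2 + 3·6 + 2 = 140744 —(−1)→ 140743
140743 —HB6→ 3·6^6 + 3·6^3 + 3·6^2 + 3·6 + 1 —bump→ 3·7^7 + 3·7^3 + 3·7^2 + 3·7 + 1 = 2471827 —(−1)→ 2471826
2471826 —HB7→ 3·7^7 + 3·7^3 + 3·7^2 + 3·7 —bump→ 3·8^8 + 3·8^3 + 3·8^2 + 3·8 = 50333400 —(−1)→ 50333399
50333399 —HB8→ 3·8^8 + 3·8^3 + 3·8^2 + 2·8 + 7 —bump→ 3·9^9 + 3·9^3 + 3·9^2 + 2·9 + 7 = 1162263922 —(−1)→ 1162263921
1162263921 —HB9→ 3·9^9 + 3·9^3 + 3·9^2 + 2·9 + 6 —bump→ 3·10^10 + 3·10^3 + 3·10^2 + 2·10 + 6 = 30000003326 —(−1)→ 30000003325
30000003325 —HB10→ 3·10^10 + 3·10^3 + 3·10^2 + 2·10 + 5 —bump→ 3·11^11 + 3·11^3 + 3·11^2 + 2·11 + 5 = 855935016216 —(−1)→ 855935016215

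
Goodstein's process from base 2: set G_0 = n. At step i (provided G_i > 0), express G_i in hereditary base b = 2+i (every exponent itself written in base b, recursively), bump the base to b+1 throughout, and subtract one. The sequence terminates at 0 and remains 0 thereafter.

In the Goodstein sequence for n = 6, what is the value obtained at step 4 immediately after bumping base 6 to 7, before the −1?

i=0: 6 = 2^2 + 2 (b=2); 2→3: 3^3 + 3 = 30; 30−1 = 29
i=1: 29 = 3^3 + 2 (b=3); 3→4: 4^4 + 2 = 258; 258−1 = 257
i=2: 257 = 4^4 + 1 (b=4); 4→5: 5^5 + 1 = 3126; 3126−1 = 3125
i=3: 3125 = 5^5 (b=5); 5→6: 6^6 = 46656; 46656−1 = 46655
i=4: 46655 = 5·6^5 + 5·6^4 + 5·6^3 + 5·6^2 + 5·6 + 5 (b=6); 6→7: 5·7^5 + 5·7^4 + 5·7^3 + 5·7^2 + 5·7 + 5 = 98040; 98040−1 = 98039

98040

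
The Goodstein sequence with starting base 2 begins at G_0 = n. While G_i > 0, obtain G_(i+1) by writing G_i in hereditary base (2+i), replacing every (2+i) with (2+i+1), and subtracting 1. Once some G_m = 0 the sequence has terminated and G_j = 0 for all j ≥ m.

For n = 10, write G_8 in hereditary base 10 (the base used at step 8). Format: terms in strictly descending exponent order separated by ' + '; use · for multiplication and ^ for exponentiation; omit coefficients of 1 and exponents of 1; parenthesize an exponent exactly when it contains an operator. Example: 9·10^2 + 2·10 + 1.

(0) 10|_2 = 2^(2 + 1) + 2 ↦ 3^(3 + 1) + 3|_3 = 84 ⇒ 83
(1) 83|_3 = 3^(3 + 1) + 2 ↦ 4^(4 + 1) + 2|_4 = 1026 ⇒ 1025
(2) 1025|_4 = 4^(4 + 1) + 1 ↦ 5^(5 + 1) + 1|_5 = 15626 ⇒ 15625
(3) 15625|_5 = 5^(5 + 1) ↦ 6^(6 + 1)|_6 = 279936 ⇒ 279935
(4) 279935|_6 = 5·6^6 + 5·6^5 + 5·6^4 + 5·6^3 + 5·6^2 + 5·6 + 5 ↦ 5·7^7 + 5·7^5 + 5·7^4 + 5·7^3 + 5·7^2 + 5·7 + 5|_7 = 4215755 ⇒ 4215754
(5) 4215754|_7 = 5·7^7 + 5·7^5 + 5·7^4 + 5·7^3 + 5·7^2 + 5·7 + 4 ↦ 5·8^8 + 5·8^5 + 5·8^4 + 5·8^3 + 5·8^2 + 5·8 + 4|_8 = 84073324 ⇒ 84073323
(6) 84073323|_8 = 5·8^8 + 5·8^5 + 5·8^4 + 5·8^3 + 5·8^2 + 5·8 + 3 ↦ 5·9^9 + 5·9^5 + 5·9^4 + 5·9^3 + 5·9^2 + 5·9 + 3|_9 = 1937434593 ⇒ 1937434592
(7) 1937434592|_9 = 5·9^9 + 5·9^5 + 5·9^4 + 5·9^3 + 5·9^2 + 5·9 + 2 ↦ 5·10^10 + 5·10^5 + 5·10^4 + 5·10^3 + 5·10^2 + 5·10 + 2|_10 = 50000555552 ⇒ 50000555551
(8) 50000555551|_10 = 5·10^10 + 5·10^5 + 5·10^4 + 5·10^3 + 5·10^2 + 5·10 + 1 ↦ 5·11^11 + 5·11^5 + 5·11^4 + 5·11^3 + 5·11^2 + 5·11 + 1|_11 = 1426559238831 ⇒ 1426559238830

5·10^10 + 5·10^5 + 5·10^4 + 5·10^3 + 5·10^2 + 5·10 + 1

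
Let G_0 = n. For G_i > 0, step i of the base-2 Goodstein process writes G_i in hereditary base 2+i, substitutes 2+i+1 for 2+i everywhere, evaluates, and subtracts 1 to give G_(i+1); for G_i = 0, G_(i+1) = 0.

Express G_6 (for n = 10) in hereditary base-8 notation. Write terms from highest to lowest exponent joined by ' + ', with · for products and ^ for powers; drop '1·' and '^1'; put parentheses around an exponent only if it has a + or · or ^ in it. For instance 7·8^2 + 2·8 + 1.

G_0 = 10. HB_2(10) = 2^(2 + 1) + 2. Bump = 84. G_1 = 83.
G_1 = 83. HB_3(83) = 3^(3 + 1) + 2. Bump = 1026. G_2 = 1025.
G_2 = 1025. HB_4(1025) = 4^(4 + 1) + 1. Bump = 15626. G_3 = 15625.
G_3 = 15625. HB_5(15625) = 5^(5 + 1). Bump = 279936. G_4 = 279935.
G_4 = 279935. HB_6(279935) = 5·6^6 + 5·6^5 + 5·6^4 + 5·6^3 + 5·6^2 + 5·6 + 5. Bump = 4215755. G_5 = 4215754.
G_5 = 4215754. HB_7(4215754) = 5·7^7 + 5·7^5 + 5·7^4 + 5·7^3 + 5·7^2 + 5·7 + 4. Bump = 84073324. G_6 = 84073323.
G_6 = 84073323. HB_8(84073323) = 5·8^8 + 5·8^5 + 5·8^4 + 5·8^3 + 5·8^2 + 5·8 + 3. Bump = 1937434593. G_7 = 1937434592.

5·8^8 + 5·8^5 + 5·8^4 + 5·8^3 + 5·8^2 + 5·8 + 3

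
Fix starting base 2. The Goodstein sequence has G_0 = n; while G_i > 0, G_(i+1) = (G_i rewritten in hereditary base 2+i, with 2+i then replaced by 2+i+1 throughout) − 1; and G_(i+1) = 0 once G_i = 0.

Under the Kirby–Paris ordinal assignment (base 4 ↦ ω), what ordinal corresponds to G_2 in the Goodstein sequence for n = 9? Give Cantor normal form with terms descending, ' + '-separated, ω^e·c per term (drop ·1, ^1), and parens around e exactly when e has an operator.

ω^ω·3 + ω^3·3 + ω^2·3 + ω·3 + 3

G_0=9  [base 2] 2^(2 + 1) + 1  →[2↦3]→  3^(3 + 1) + 1 = 82  −1 ⇒ G_1=81
G_1=81  [base 3] 3^(3 + 1)  →[3↦4]→  4^(4 + 1) = 1024  −1 ⇒ G_2=1023
G_2=1023  [base 4] 3·4^4 + 3·4^3 + 3·4^2 + 3·4 + 3  →[4↦5]→  3·5^5 + 3·5^3 + 3·5^2 + 3·5 + 3 = 9843  −1 ⇒ G_3=9842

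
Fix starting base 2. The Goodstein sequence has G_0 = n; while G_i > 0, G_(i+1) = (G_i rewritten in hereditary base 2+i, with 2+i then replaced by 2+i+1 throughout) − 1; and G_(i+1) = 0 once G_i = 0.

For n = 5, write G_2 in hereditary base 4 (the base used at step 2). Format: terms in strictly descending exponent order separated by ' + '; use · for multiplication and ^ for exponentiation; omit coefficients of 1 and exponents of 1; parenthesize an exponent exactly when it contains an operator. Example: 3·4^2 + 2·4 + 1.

3·4^3 + 3·4^2 + 3·4 + 3

G_0 = 5. HB_2(5) = 2^2 + 1. Bump = 28. G_1 = 27.
G_1 = 27. HB_3(27) = 3^3. Bump = 256. G_2 = 255.
G_2 = 255. HB_4(255) = 3·4^3 + 3·4^2 + 3·4 + 3. Bump = 468. G_3 = 467.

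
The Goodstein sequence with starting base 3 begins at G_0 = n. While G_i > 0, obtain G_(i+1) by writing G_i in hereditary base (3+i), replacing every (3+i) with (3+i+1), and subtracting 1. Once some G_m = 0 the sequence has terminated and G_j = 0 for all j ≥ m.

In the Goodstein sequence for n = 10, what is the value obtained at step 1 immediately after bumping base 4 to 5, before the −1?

base 3: 10 = 3^2 + 1; at 4: 4^2 + 1 = 17; next = 16
base 4: 16 = 4^2; at 5: 5^2 = 25; next = 24

25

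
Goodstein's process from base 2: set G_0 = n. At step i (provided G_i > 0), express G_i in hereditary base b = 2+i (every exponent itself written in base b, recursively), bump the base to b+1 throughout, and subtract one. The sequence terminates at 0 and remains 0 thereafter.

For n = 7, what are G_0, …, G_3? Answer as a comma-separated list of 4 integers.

7, 30, 259, 3127

7 —HB2→ 2^2 + 2 + 1 —bump→ 3^3 + 3 + 1 = 31 —(−1)→ 30
30 —HB3→ 3^3 + 3 —bump→ 4^4 + 4 = 260 —(−1)→ 259
259 —HB4→ 4^4 + 3 —bump→ 5^5 + 3 = 3128 —(−1)→ 3127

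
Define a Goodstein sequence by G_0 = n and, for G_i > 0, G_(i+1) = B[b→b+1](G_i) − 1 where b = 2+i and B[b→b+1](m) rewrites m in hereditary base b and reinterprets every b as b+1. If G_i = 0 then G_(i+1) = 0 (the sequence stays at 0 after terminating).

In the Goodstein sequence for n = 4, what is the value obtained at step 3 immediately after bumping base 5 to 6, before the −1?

4 —HB2→ 2^2 —bump→ 3^3 = 27 —(−1)→ 26
26 —HB3→ 2·3^2 + 2·3 + 2 —bump→ 2·4^2 + 2·4 + 2 = 42 —(−1)→ 41
41 —HB4→ 2·4^2 + 2·4 + 1 —bump→ 2·5^2 + 2·5 + 1 = 61 —(−1)→ 60
60 —HB5→ 2·5^2 + 2·5 —bump→ 2·6^2 + 2·6 = 84 —(−1)→ 83

84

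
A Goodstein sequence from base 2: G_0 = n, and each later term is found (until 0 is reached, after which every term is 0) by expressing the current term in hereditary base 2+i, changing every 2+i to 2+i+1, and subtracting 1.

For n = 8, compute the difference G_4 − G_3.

87085

i=0: 8 = 2^(2 + 1) (b=2); 2→3: 3^(3 + 1) = 81; 81−1 = 80
i=1: 80 = 2·3^3 + 2·3^2 + 2·3 + 2 (b=3); 3→4: 2·4^4 + 2·4^2 + 2·4 + 2 = 554; 554−1 = 553
i=2: 553 = 2·4^4 + 2·4^2 + 2·4 + 1 (b=4); 4→5: 2·5^5 + 2·5^2 + 2·5 + 1 = 6311; 6311−1 = 6310
i=3: 6310 = 2·5^5 + 2·5^2 + 2·5 (b=5); 5→6: 2·6^6 + 2·6^2 + 2·6 = 93396; 93396−1 = 93395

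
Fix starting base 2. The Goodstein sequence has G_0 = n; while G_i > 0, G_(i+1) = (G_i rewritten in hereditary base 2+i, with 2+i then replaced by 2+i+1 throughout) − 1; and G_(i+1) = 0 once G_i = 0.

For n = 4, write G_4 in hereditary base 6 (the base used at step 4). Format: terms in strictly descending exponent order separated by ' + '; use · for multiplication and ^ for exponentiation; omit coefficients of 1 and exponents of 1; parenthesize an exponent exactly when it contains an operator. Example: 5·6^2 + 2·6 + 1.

base 2: 4 = 2^2; at 3: 3^3 = 27; next = 26
base 3: 26 = 2·3^2 + 2·3 + 2; at 4: 2·4^2 + 2·4 + 2 = 42; next = 41
base 4: 41 = 2·4^2 + 2·4 + 1; at 5: 2·5^2 + 2·5 + 1 = 61; next = 60
base 5: 60 = 2·5^2 + 2·5; at 6: 2·6^2 + 2·6 = 84; next = 83
base 6: 83 = 2·6^2 + 6 + 5; at 7: 2·7^2 + 7 + 5 = 110; next = 109

2·6^2 + 6 + 5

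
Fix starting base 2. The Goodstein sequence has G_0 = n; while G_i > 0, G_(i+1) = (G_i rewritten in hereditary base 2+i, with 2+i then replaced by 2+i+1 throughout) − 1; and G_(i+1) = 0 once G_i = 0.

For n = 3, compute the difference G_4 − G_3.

-1

G_0 = 3. HB_2(3) = 2 + 1. Bump = 4. G_1 = 3.
G_1 = 3. HB_3(3) = 3. Bump = 4. G_2 = 3.
G_2 = 3. HB_4(3) = 3. Bump = 3. G_3 = 2.
G_3 = 2. HB_5(2) = 2. Bump = 2. G_4 = 1.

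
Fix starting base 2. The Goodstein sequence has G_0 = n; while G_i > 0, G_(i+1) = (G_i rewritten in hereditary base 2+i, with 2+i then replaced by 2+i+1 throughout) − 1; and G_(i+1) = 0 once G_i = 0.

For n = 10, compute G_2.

G_0=10  [base 2] 2^(2 + 1) + 2  →[2↦3]→  3^(3 + 1) + 3 = 84  −1 ⇒ G_1=83
G_1=83  [base 3] 3^(3 + 1) + 2  →[3↦4]→  4^(4 + 1) + 2 = 1026  −1 ⇒ G_2=1025
G_2=1025  [base 4] 4^(4 + 1) + 1  →[4↦5]→  5^(5 + 1) + 1 = 15626  −1 ⇒ G_3=15625

1025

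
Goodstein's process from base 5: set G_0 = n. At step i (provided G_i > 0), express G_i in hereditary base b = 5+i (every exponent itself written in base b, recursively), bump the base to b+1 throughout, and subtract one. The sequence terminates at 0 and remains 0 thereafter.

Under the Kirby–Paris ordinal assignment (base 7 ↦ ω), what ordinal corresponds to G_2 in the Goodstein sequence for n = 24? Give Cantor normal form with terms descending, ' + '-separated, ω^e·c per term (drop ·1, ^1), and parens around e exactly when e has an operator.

ω·4 + 2

[0] 24 ≡ 4·5 + 4 (base 5). Lift 6: 28. −1: 27.
[1] 27 ≡ 4·6 + 3 (base 6). Lift 7: 31. −1: 30.
[2] 30 ≡ 4·7 + 2 (base 7). Lift 8: 34. −1: 33.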